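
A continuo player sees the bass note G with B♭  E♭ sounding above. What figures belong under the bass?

6

The notes G, Bb, Eb stack in thirds as Eb–G–Bb — an Eb major triad. The bass G is the third, so this is first inversion: figured 6.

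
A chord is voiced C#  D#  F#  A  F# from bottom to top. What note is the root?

C#, D#, F#, A are the tones of a D# half-diminished seventh chord (D#–F#–A–C#), making D# the root.

D#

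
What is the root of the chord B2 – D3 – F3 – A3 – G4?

The distinct letter names are B, D, F, A, G. Arranged as a stack of thirds they read G–B–D–F–A, so G is the root (a G dominant ninth chord).

G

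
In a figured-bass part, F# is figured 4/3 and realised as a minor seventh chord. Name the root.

The figures 4/3 mean the fifth of the chord is in the bass. If F# is the fifth of a minor seventh chord, the root is B (chord tones B–D–F#–A).

B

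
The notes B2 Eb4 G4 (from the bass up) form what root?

B, Eb, G are the tones of an Eb augmented triad (Eb–G–B), making Eb the root.

Eb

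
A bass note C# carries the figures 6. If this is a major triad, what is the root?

The figures 6 mean the third of the chord is in the bass. If C# is the third of a major triad, the root is A (chord tones A–C#–E).

A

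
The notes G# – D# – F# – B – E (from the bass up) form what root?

The distinct letter names are G#, D#, F#, B, E. Arranged as a stack of thirds they read E–G#–B–D#–F#, so E is the root (an E major ninth chord).

E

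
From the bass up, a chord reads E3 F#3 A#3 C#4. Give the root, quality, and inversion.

F# dominant seventh, third inversion

The distinct note names are E, F#, A#, C#. Stacked in thirds they read F#–A#–C#–E, which is a dominant seventh chord on F#.
E is the seventh of F# dominant seventh; seventh in the bass means third inversion (figured bass 4/2).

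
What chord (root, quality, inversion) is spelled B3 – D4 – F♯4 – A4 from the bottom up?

Reducing to letter names: B, D, F#, A. These stack in thirds as B–D–F#–A — a B minor seventh chord.
The lowest note is B, the root of the chord, so this is root position (figured bass 7).

B minor seventh, root position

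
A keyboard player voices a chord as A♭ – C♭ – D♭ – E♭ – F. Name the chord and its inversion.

Reducing to letter names: Ab, Cb, Db, Eb, F. These stack in thirds as Db–F–Ab–Cb–Eb — a Db dominant ninth chord.
Ab is the fifth of Db dominant ninth; fifth in the bass means second inversion.

Db dominant ninth, second inversion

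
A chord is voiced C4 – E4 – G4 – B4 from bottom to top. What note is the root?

C, E, G, B are the tones of a C major seventh chord (C–E–G–B), making C the root.

C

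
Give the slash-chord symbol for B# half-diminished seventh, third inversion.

Third inversion of B# half-diminished seventh has the seventh (A#) in the bass. As a slash chord: B#ø7/A#.

B#ø7/A#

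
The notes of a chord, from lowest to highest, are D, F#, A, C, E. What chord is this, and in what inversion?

D dominant ninth, root position

The pitch classes D, F#, A, C, E arrange in thirds as D–F#–A–C–E: a D dominant ninth chord.
D is the root of D dominant ninth; root in the bass means root position.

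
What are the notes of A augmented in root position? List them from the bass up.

A, C#, E#

The chord tones are A–C#–E#. With the root (A) lowest for root position: A, C#, E#.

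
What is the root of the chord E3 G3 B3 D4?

E

Reordering E, G, B, D into stacked thirds gives E–G–B–D; the bottom of that stack, E, is the root.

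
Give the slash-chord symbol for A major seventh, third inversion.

Third inversion of A major seventh has the seventh (G#) in the bass. As a slash chord: Amaj7/G#.

Amaj7/G#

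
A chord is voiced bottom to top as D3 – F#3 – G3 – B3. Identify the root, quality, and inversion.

G major seventh, second inversion

The pitch classes D, F#, G, B arrange in thirds as G–B–D–F#: a G major seventh chord.
D is the fifth of G major seventh; fifth in the bass means second inversion (figured bass 4/3).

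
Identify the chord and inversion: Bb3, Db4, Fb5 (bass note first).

The pitch classes Bb, Db, Fb arrange in thirds as Bb–Db–Fb: a Bb diminished triad.
The lowest note is Bb, the root of the chord, so this is root position (figured bass 5/3).

Bb diminished, root position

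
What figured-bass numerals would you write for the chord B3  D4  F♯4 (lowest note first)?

The notes B, D, F# stack in thirds as B–D–F# — a B minor triad. The bass B is the root, so this is root position: figured 5/3.

5/3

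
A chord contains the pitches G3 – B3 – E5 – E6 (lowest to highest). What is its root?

Reordering G, B, E into stacked thirds gives E–G–B; the bottom of that stack, E, is the root.

E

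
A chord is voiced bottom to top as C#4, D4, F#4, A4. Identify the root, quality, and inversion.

D major seventh, third inversion

The pitch classes C#, D, F#, A arrange in thirds as D–F#–A–C#: a D major seventh chord.
The lowest note is C#, the seventh of the chord, so this is third inversion (figured bass 4/2).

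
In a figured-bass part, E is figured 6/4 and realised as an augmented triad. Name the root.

The figures 6/4 mean the fifth of the chord is in the bass. If E is the fifth of an augmented triad, the root is Ab (chord tones Ab–C–E).

Ab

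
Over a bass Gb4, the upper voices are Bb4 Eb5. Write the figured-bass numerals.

The notes Gb, Bb, Eb stack in thirds as Eb–Gb–Bb — an Eb minor triad. The bass Gb is the third, so this is first inversion: figured 6.

6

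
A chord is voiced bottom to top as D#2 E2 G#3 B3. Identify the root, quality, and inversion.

E major seventh, third inversion

The pitch classes D#, E, G#, B arrange in thirds as E–G#–B–D#: an E major seventh chord.
D# is the seventh of E major seventh; seventh in the bass means third inversion (figured bass 4/2).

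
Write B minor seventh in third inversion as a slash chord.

Third inversion of B minor seventh has the seventh (A) in the bass. As a slash chord: Bm7/A.

Bm7/A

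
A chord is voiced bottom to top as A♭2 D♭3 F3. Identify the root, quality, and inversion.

The pitch classes Ab, Db, F arrange in thirds as Db–F–Ab: a Db major triad.
The lowest note is Ab, the fifth of the chord, so this is second inversion (figured bass 6/4).

Db major, second inversion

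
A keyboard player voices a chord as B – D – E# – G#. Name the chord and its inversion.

Reducing to letter names: B, D, E#, G#. These stack in thirds as E#–G#–B–D — an E# diminished seventh chord.
With the fifth (B) in the bass, the chord is in second inversion (figured bass 4/3).

E# diminished seventh, second inversion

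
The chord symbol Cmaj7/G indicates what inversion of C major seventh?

Cmaj7/G means C major seventh with G in the bass. G is the fifth of C major seventh (C–E–G–B), so this is second inversion.

second inversion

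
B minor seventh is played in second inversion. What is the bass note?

F#

B minor seventh is B–D–F#–A. Second inversion places the fifth in the bass: F#.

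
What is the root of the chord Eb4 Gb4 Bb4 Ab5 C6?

Ab

Reordering Eb, Gb, Bb, Ab, C into stacked thirds gives Ab–C–Eb–Gb–Bb; the bottom of that stack, Ab, is the root.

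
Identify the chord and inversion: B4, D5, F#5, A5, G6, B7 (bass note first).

Reducing to letter names: B, D, F#, A, G. These stack in thirds as G–B–D–F#–A — a G major ninth chord.
B is the third of G major ninth; third in the bass means first inversion.

G major ninth, first inversion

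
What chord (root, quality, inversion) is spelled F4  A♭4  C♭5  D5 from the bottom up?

The distinct note names are F, Ab, Cb, D. Stacked in thirds they read D–F–Ab–Cb, which is a diminished seventh chord on D.
With the third (F) in the bass, the chord is in first inversion (figured bass 6/5).

D diminished seventh, first inversion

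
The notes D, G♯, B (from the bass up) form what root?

G#

Reordering D, G#, B into stacked thirds gives G#–B–D; the bottom of that stack, G#, is the root.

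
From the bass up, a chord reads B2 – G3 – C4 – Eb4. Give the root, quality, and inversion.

The pitch classes B, G, C, Eb arrange in thirds as C–Eb–G–B: a C minor-major seventh chord.
The lowest note is B, the seventh of the chord, so this is third inversion (figured bass 4/2).

C minor-major seventh, third inversion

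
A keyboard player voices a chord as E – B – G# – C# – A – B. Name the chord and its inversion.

The pitch classes E, B, G#, C#, A arrange in thirds as A–C#–E–G#–B: an A major ninth chord.
E is the fifth of A major ninth; fifth in the bass means second inversion.

A major ninth, second inversion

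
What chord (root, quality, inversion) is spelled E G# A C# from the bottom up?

A major seventh, second inversion

Reducing to letter names: E, G#, A, C#. These stack in thirds as A–C#–E–G# — an A major seventh chord.
With the fifth (E) in the bass, the chord is in second inversion (figured bass 4/3).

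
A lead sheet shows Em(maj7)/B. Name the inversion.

second inversion

Em(maj7)/B means E minor-major seventh with B in the bass. B is the fifth of E minor-major seventh (E–G–B–D#), so this is second inversion.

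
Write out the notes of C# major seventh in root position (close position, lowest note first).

C# major seventh is C#–E#–G#–B#. Root position puts the root (C#) in the bass, with the remaining tones above: C#, E#, G#, B#.

C#, E#, G#, B#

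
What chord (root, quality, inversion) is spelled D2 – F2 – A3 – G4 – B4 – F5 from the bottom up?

G dominant ninth, second inversion

The pitch classes D, F, A, G, B arrange in thirds as G–B–D–F–A: a G dominant ninth chord.
With the fifth (D) in the bass, the chord is in second inversion.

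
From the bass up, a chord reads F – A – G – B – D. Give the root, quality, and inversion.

G dominant ninth, third inversion

Reducing to letter names: F, A, G, B, D. These stack in thirds as G–B–D–F–A — a G dominant ninth chord.
The lowest note is F, the seventh of the chord, so this is third inversion.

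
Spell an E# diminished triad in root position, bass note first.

E#, G#, B

E# diminished is E#–G#–B. Root position puts the root (E#) in the bass, with the remaining tones above: E#, G#, B.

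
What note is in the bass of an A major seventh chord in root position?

A

The root of A major seventh (A–C#–E–G#) is A; that is the bass in root position.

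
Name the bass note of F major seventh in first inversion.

A

In first inversion the third is lowest. For F major seventh (F–A–C–E) that is A.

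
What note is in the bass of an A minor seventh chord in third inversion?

G

A minor seventh is A–C–E–G. Third inversion places the seventh in the bass: G.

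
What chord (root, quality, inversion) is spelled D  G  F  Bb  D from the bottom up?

G minor seventh, second inversion

Reducing to letter names: D, G, F, Bb. These stack in thirds as G–Bb–D–F — a G minor seventh chord.
D is the fifth of G minor seventh; fifth in the bass means second inversion (figured bass 4/3).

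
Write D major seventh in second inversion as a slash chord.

Dmaj7/A

Second inversion of D major seventh has the fifth (A) in the bass. As a slash chord: Dmaj7/A.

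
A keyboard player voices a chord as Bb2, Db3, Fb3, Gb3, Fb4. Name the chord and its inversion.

The pitch classes Bb, Db, Fb, Gb arrange in thirds as Gb–Bb–Db–Fb: a Gb dominant seventh chord.
The lowest note is Bb, the third of the chord, so this is first inversion (figured bass 6/5).

Gb dominant seventh, first inversion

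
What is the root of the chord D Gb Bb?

D, Gb, Bb are the tones of a Gb augmented triad (Gb–Bb–D), making Gb the root.

Gb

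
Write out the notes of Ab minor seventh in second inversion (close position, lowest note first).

Eb, Gb, Ab, Cb

Spelling Ab minor seventh: Ab–Cb–Eb–Gb. In second inversion the fifth is bass, giving Eb, Gb, Ab, Cb from the bottom.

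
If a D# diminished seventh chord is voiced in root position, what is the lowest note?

D#

D# diminished seventh is D#–F#–A–C. Root position places the root in the bass: D#.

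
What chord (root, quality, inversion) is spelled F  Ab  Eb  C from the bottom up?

Reducing to letter names: F, Ab, Eb, C. These stack in thirds as F–Ab–C–Eb — an F minor seventh chord.
F is the root of F minor seventh; root in the bass means root position (figured bass 7).

F minor seventh, root position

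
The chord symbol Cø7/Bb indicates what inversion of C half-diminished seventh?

third inversion

Cø7/Bb means C half-diminished seventh with Bb in the bass. Bb is the seventh of C half-diminished seventh (C–Eb–Gb–Bb), so this is third inversion.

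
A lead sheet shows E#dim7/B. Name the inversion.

E#dim7/B means E# diminished seventh with B in the bass. B is the fifth of E# diminished seventh (E#–G#–B–D), so this is second inversion.

second inversion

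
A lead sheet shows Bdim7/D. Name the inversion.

first inversion

Bdim7/D means B diminished seventh with D in the bass. D is the third of B diminished seventh (B–D–F–Ab), so this is first inversion.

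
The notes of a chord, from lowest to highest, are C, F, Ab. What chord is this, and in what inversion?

F minor, second inversion

Reducing to letter names: C, F, Ab. These stack in thirds as F–Ab–C — an F minor triad.
C is the fifth of F minor; fifth in the bass means second inversion (figured bass 6/4).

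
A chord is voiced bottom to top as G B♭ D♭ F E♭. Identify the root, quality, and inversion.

Eb dominant ninth, first inversion

The distinct note names are G, Bb, Db, F, Eb. Stacked in thirds they read Eb–G–Bb–Db–F, which is a dominant ninth chord on Eb.
With the third (G) in the bass, the chord is in first inversion.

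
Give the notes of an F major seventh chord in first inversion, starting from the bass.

A, C, E, F

F major seventh is F–A–C–E. First inversion puts the third (A) in the bass, with the remaining tones above: A, C, E, F.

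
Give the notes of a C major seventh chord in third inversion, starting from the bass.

The chord tones are C–E–G–B. With the seventh (B) lowest for third inversion: B, C, E, G.

B, C, E, G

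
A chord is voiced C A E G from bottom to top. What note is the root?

Reordering C, A, E, G into stacked thirds gives A–C–E–G; the bottom of that stack, A, is the root.

A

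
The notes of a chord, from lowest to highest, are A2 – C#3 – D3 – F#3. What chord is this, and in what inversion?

D major seventh, second inversion

The pitch classes A, C#, D, F# arrange in thirds as D–F#–A–C#: a D major seventh chord.
A is the fifth of D major seventh; fifth in the bass means second inversion (figured bass 4/3).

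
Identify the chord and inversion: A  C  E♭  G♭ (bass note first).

A diminished seventh, root position

Reducing to letter names: A, C, Eb, Gb. These stack in thirds as A–C–Eb–Gb — an A diminished seventh chord.
The lowest note is A, the root of the chord, so this is root position (figured bass 7).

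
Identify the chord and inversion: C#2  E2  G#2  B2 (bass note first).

C# minor seventh, root position

The distinct note names are C#, E, G#, B. Stacked in thirds they read C#–E–G#–B, which is a minor seventh chord on C#.
C# is the root of C# minor seventh; root in the bass means root position (figured bass 7).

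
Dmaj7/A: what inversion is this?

Dmaj7/A means D major seventh with A in the bass. A is the fifth of D major seventh (D–F#–A–C#), so this is second inversion.

second inversion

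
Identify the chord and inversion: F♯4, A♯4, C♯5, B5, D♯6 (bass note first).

The distinct note names are F#, A#, C#, B, D#. Stacked in thirds they read B–D#–F#–A#–C#, which is a major ninth chord on B.
The lowest note is F#, the fifth of the chord, so this is second inversion.

B major ninth, second inversion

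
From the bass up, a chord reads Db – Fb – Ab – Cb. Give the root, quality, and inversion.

Db minor seventh, root position

Reducing to letter names: Db, Fb, Ab, Cb. These stack in thirds as Db–Fb–Ab–Cb — a Db minor seventh chord.
With the root (Db) in the bass, the chord is in root position (figured bass 7).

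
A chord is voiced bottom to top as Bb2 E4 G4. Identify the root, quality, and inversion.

E diminished, second inversion

Reducing to letter names: Bb, E, G. These stack in thirds as E–G–Bb — an E diminished triad.
With the fifth (Bb) in the bass, the chord is in second inversion (figured bass 6/4).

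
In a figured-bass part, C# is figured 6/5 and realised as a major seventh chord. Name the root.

The figures 6/5 mean the third of the chord is in the bass. If C# is the third of a major seventh chord, the root is A (chord tones A–C#–E–G#).

A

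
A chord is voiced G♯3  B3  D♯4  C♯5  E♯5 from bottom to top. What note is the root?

Reordering G#, B, D#, C#, E# into stacked thirds gives C#–E#–G#–B–D#; the bottom of that stack, C#, is the root.

C#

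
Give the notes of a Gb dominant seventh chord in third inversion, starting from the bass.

Fb, Gb, Bb, Db

The chord tones are Gb–Bb–Db–Fb. With the seventh (Fb) lowest for third inversion: Fb, Gb, Bb, Db.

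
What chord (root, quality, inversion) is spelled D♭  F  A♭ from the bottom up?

The pitch classes Db, F, Ab arrange in thirds as Db–F–Ab: a Db major triad.
The lowest note is Db, the root of the chord, so this is root position (figured bass 5/3).

Db major, root position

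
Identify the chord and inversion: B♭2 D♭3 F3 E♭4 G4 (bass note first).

Eb dominant ninth, second inversion

Reducing to letter names: Bb, Db, F, Eb, G. These stack in thirds as Eb–G–Bb–Db–F — an Eb dominant ninth chord.
The lowest note is Bb, the fifth of the chord, so this is second inversion.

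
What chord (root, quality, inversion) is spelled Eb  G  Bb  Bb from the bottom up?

Eb major, root position

Reducing to letter names: Eb, G, Bb. These stack in thirds as Eb–G–Bb — an Eb major triad.
With the root (Eb) in the bass, the chord is in root position (figured bass 5/3).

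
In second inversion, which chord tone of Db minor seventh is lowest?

Ab

In second inversion the fifth is lowest. For Db minor seventh (Db–Fb–Ab–Cb) that is Ab.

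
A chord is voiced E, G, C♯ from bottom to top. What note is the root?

The distinct letter names are E, G, C#. Arranged as a stack of thirds they read C#–E–G, so C# is the root (a C# diminished triad).

C#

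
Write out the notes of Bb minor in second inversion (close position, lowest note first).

Spelling Bb minor: Bb–Db–F. In second inversion the fifth is bass, giving F, Bb, Db from the bottom.

F, Bb, Db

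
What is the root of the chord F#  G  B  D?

The distinct letter names are F#, G, B, D. Arranged as a stack of thirds they read G–B–D–F#, so G is the root (a G major seventh chord).

G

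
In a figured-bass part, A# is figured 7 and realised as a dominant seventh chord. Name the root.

A#

The figures 7 mean the root of the chord is in the bass. If A# is the root of a dominant seventh chord, the root is A# (chord tones A#–C##–E#–G#).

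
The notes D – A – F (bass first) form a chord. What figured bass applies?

5/3

The notes D, A, F stack in thirds as D–F–A — a D minor triad. The bass D is the root, so this is root position: figured 5/3.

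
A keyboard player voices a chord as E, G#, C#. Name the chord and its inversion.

C# minor, first inversion

The distinct note names are E, G#, C#. Stacked in thirds they read C#–E–G#, which is a minor triad on C#.
E is the third of C# minor; third in the bass means first inversion (figured bass 6).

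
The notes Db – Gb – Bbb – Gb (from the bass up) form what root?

Reordering Db, Gb, Bbb into stacked thirds gives Gb–Bbb–Db; the bottom of that stack, Gb, is the root.

Gb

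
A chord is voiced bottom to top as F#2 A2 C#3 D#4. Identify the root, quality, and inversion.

The distinct note names are F#, A, C#, D#. Stacked in thirds they read D#–F#–A–C#, which is a half-diminished seventh chord on D#.
The lowest note is F#, the third of the chord, so this is first inversion (figured bass 6/5).

D# half-diminished seventh, first inversion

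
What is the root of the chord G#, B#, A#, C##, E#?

A#

G#, B#, A#, C##, E# are the tones of an A# dominant ninth chord (A#–C##–E#–G#–B#), making A# the root.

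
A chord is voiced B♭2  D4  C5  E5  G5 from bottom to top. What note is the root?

C

Bb, D, C, E, G are the tones of a C dominant ninth chord (C–E–G–Bb–D), making C the root.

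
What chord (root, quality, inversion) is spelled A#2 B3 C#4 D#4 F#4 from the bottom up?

The distinct note names are A#, B, C#, D#, F#. Stacked in thirds they read B–D#–F#–A#–C#, which is a major ninth chord on B.
A# is the seventh of B major ninth; seventh in the bass means third inversion.

B major ninth, third inversion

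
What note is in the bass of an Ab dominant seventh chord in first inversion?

C

In first inversion the third is lowest. For Ab dominant seventh (Ab–C–Eb–Gb) that is C.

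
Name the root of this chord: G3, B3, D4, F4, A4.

G

Reordering G, B, D, F, A into stacked thirds gives G–B–D–F–A; the bottom of that stack, G, is the root.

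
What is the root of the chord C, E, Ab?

The distinct letter names are C, E, Ab. Arranged as a stack of thirds they read Ab–C–E, so Ab is the root (an Ab augmented triad).

Ab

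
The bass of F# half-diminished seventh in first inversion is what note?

The third of F# half-diminished seventh (F#–A–C–E) is A; that is the bass in first inversion.

A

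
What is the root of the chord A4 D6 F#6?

A, D, F# are the tones of a D major triad (D–F#–A), making D the root.

D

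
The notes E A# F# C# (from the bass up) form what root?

F#

E, A#, F#, C# are the tones of an F# dominant seventh chord (F#–A#–C#–E), making F# the root.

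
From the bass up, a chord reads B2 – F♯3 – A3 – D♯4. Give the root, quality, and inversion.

B dominant seventh, root position

Reducing to letter names: B, F#, A, D#. These stack in thirds as B–D#–F#–A — a B dominant seventh chord.
B is the root of B dominant seventh; root in the bass means root position (figured bass 7).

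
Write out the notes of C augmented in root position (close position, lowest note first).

C augmented is C–E–G#. Root position puts the root (C) in the bass, with the remaining tones above: C, E, G#.

C, E, G#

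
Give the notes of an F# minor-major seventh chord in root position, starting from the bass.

F# minor-major seventh is F#–A–C#–E#. Root position puts the root (F#) in the bass, with the remaining tones above: F#, A, C#, E#.

F#, A, C#, E#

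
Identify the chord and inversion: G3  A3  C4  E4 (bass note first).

The distinct note names are G, A, C, E. Stacked in thirds they read A–C–E–G, which is a minor seventh chord on A.
The lowest note is G, the seventh of the chord, so this is third inversion (figured bass 4/2).

A minor seventh, third inversion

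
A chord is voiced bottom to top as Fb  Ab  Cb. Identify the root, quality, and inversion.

Fb major, root position

Reducing to letter names: Fb, Ab, Cb. These stack in thirds as Fb–Ab–Cb — an Fb major triad.
With the root (Fb) in the bass, the chord is in root position (figured bass 5/3).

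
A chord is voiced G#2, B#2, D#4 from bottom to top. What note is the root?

The distinct letter names are G#, B#, D#. Arranged as a stack of thirds they read G#–B#–D#, so G# is the root (a G# major triad).

G#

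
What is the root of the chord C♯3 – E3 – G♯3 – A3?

Reordering C#, E, G#, A into stacked thirds gives A–C#–E–G#; the bottom of that stack, A, is the root.

A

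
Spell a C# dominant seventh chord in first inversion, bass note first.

E#, G#, B, C#

Spelling C# dominant seventh: C#–E#–G#–B. In first inversion the third is bass, giving E#, G#, B, C# from the bottom.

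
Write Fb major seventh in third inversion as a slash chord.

Fbmaj7/Eb

Third inversion of Fb major seventh has the seventh (Eb) in the bass. As a slash chord: Fbmaj7/Eb.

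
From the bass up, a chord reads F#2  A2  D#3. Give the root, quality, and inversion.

D# diminished, first inversion

The pitch classes F#, A, D# arrange in thirds as D#–F#–A: a D# diminished triad.
F# is the third of D# diminished; third in the bass means first inversion (figured bass 6).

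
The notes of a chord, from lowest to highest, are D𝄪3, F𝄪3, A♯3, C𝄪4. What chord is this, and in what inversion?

Reducing to letter names: D##, F##, A#, C##. These stack in thirds as D##–F##–A#–C## — a D## half-diminished seventh chord.
The lowest note is D##, the root of the chord, so this is root position (figured bass 7).

D## half-diminished seventh, root position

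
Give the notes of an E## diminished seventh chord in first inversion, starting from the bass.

G##, B#, D#, E##

E## diminished seventh is E##–G##–B#–D#. First inversion puts the third (G##) in the bass, with the remaining tones above: G##, B#, D#, E##.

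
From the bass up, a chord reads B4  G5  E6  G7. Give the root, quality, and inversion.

The pitch classes B, G, E arrange in thirds as E–G–B: an E minor triad.
B is the fifth of E minor; fifth in the bass means second inversion (figured bass 6/4).

E minor, second inversion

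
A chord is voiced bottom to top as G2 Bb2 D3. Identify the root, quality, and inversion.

G minor, root position

Reducing to letter names: G, Bb, D. These stack in thirds as G–Bb–D — a G minor triad.
G is the root of G minor; root in the bass means root position (figured bass 5/3).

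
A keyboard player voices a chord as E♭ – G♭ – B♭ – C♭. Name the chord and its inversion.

Cb major seventh, first inversion

Reducing to letter names: Eb, Gb, Bb, Cb. These stack in thirds as Cb–Eb–Gb–Bb — a Cb major seventh chord.
With the third (Eb) in the bass, the chord is in first inversion (figured bass 6/5).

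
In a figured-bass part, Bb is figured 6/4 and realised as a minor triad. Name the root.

The figures 6/4 mean the fifth of the chord is in the bass. If Bb is the fifth of a minor triad, the root is Eb (chord tones Eb–Gb–Bb).

Eb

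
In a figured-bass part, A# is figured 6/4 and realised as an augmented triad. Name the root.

The figures 6/4 mean the fifth of the chord is in the bass. If A# is the fifth of an augmented triad, the root is D (chord tones D–F#–A#).

D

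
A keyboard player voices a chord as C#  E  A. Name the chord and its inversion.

The pitch classes C#, E, A arrange in thirds as A–C#–E: an A major triad.
The lowest note is C#, the third of the chord, so this is first inversion (figured bass 6).

A major, first inversion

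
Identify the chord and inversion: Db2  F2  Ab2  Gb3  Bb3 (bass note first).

Reducing to letter names: Db, F, Ab, Gb, Bb. These stack in thirds as Gb–Bb–Db–F–Ab — a Gb major ninth chord.
Db is the fifth of Gb major ninth; fifth in the bass means second inversion.

Gb major ninth, second inversion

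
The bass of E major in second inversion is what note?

B

The fifth of E major (E–G#–B) is B; that is the bass in second inversion.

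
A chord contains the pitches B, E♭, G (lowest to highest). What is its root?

Eb

B, Eb, G are the tones of an Eb augmented triad (Eb–G–B), making Eb the root.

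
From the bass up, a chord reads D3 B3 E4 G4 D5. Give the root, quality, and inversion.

Reducing to letter names: D, B, E, G. These stack in thirds as E–G–B–D — an E minor seventh chord.
D is the seventh of E minor seventh; seventh in the bass means third inversion (figured bass 4/2).

E minor seventh, third inversion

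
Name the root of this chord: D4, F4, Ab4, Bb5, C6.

Bb

Reordering D, F, Ab, Bb, C into stacked thirds gives Bb–D–F–Ab–C; the bottom of that stack, Bb, is the root.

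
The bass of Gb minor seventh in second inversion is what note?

Db

In second inversion the fifth is lowest. For Gb minor seventh (Gb–Bbb–Db–Fb) that is Db.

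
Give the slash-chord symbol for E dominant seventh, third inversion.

E7/D

Third inversion of E dominant seventh has the seventh (D) in the bass. As a slash chord: E7/D.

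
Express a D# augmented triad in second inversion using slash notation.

D#aug/A##

Second inversion of D# augmented has the fifth (A##) in the bass. As a slash chord: D#aug/A##.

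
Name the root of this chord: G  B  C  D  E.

C

G, B, C, D, E are the tones of a C major ninth chord (C–E–G–B–D), making C the root.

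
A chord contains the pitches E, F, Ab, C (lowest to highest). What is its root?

The distinct letter names are E, F, Ab, C. Arranged as a stack of thirds they read F–Ab–C–E, so F is the root (an F minor-major seventh chord).

F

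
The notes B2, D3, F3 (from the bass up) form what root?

B, D, F are the tones of a B diminished triad (B–D–F), making B the root.

B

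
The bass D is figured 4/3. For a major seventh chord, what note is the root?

G

The figures 4/3 mean the fifth of the chord is in the bass. If D is the fifth of a major seventh chord, the root is G (chord tones G–B–D–F#).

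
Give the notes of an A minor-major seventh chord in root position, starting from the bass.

A, C, E, G#

The chord tones are A–C–E–G#. With the root (A) lowest for root position: A, C, E, G#.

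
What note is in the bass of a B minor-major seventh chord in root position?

B minor-major seventh is B–D–F#–A#. Root position places the root in the bass: B.

B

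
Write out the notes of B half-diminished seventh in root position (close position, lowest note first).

B, D, F, A

B half-diminished seventh is B–D–F–A. Root position puts the root (B) in the bass, with the remaining tones above: B, D, F, A.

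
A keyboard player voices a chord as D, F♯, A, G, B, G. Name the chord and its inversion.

G major ninth, second inversion

Reducing to letter names: D, F#, A, G, B. These stack in thirds as G–B–D–F#–A — a G major ninth chord.
With the fifth (D) in the bass, the chord is in second inversion.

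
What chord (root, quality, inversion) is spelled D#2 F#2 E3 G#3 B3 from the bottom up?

The pitch classes D#, F#, E, G#, B arrange in thirds as E–G#–B–D#–F#: an E major ninth chord.
D# is the seventh of E major ninth; seventh in the bass means third inversion.

E major ninth, third inversion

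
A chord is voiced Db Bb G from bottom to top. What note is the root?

G

Db, Bb, G are the tones of a G diminished triad (G–Bb–Db), making G the root.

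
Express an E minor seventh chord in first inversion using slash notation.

Em7/G

First inversion of E minor seventh has the third (G) in the bass. As a slash chord: Em7/G.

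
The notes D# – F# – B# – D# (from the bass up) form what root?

B#

Reordering D#, F#, B# into stacked thirds gives B#–D#–F#; the bottom of that stack, B#, is the root.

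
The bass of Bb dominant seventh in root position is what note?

In root position the root is lowest. For Bb dominant seventh (Bb–D–F–Ab) that is Bb.

Bb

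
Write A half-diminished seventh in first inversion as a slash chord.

First inversion of A half-diminished seventh has the third (C) in the bass. As a slash chord: Aø7/C.

Aø7/C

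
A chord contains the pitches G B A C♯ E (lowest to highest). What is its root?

The distinct letter names are G, B, A, C#, E. Arranged as a stack of thirds they read A–C#–E–G–B, so A is the root (an A dominant ninth chord).

A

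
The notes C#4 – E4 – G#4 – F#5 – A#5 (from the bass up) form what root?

Reordering C#, E, G#, F#, A# into stacked thirds gives F#–A#–C#–E–G#; the bottom of that stack, F#, is the root.

F#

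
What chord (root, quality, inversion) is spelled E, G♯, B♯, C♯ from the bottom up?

C# minor-major seventh, first inversion

Reducing to letter names: E, G#, B#, C#. These stack in thirds as C#–E–G#–B# — a C# minor-major seventh chord.
The lowest note is E, the third of the chord, so this is first inversion (figured bass 6/5).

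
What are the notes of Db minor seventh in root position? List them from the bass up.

Db minor seventh is Db–Fb–Ab–Cb. Root position puts the root (Db) in the bass, with the remaining tones above: Db, Fb, Ab, Cb.

Db, Fb, Ab, Cb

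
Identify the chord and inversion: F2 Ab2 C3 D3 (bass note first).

The pitch classes F, Ab, C, D arrange in thirds as D–F–Ab–C: a D half-diminished seventh chord.
The lowest note is F, the third of the chord, so this is first inversion (figured bass 6/5).

D half-diminished seventh, first inversion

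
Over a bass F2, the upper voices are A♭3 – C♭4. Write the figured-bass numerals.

5/3

The notes F, Ab, Cb stack in thirds as F–Ab–Cb — an F diminished triad. The bass F is the root, so this is root position: figured 5/3.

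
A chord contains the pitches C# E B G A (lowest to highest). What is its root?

The distinct letter names are C#, E, B, G, A. Arranged as a stack of thirds they read A–C#–E–G–B, so A is the root (an A dominant ninth chord).

A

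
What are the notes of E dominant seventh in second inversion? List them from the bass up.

Spelling E dominant seventh: E–G#–B–D. In second inversion the fifth is bass, giving B, D, E, G# from the bottom.

B, D, E, G#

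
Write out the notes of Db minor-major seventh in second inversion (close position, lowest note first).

Ab, C, Db, Fb

The chord tones are Db–Fb–Ab–C. With the fifth (Ab) lowest for second inversion: Ab, C, Db, Fb.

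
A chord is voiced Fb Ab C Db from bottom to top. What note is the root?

Db

Fb, Ab, C, Db are the tones of a Db minor-major seventh chord (Db–Fb–Ab–C), making Db the root.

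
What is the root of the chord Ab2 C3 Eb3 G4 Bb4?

Ab

The distinct letter names are Ab, C, Eb, G, Bb. Arranged as a stack of thirds they read Ab–C–Eb–G–Bb, so Ab is the root (an Ab major ninth chord).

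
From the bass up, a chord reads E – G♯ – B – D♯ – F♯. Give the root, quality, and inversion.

E major ninth, root position

Reducing to letter names: E, G#, B, D#, F#. These stack in thirds as E–G#–B–D#–F# — an E major ninth chord.
With the root (E) in the bass, the chord is in root position.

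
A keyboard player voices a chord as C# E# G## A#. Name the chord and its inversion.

A# minor-major seventh, first inversion

The pitch classes C#, E#, G##, A# arrange in thirds as A#–C#–E#–G##: an A# minor-major seventh chord.
With the third (C#) in the bass, the chord is in first inversion (figured bass 6/5).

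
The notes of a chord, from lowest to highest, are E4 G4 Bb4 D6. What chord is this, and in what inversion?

E half-diminished seventh, root position

The distinct note names are E, G, Bb, D. Stacked in thirds they read E–G–Bb–D, which is a half-diminished seventh chord on E.
With the root (E) in the bass, the chord is in root position (figured bass 7).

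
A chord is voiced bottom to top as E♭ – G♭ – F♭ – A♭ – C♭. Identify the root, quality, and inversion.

Reducing to letter names: Eb, Gb, Fb, Ab, Cb. These stack in thirds as Fb–Ab–Cb–Eb–Gb — an Fb major ninth chord.
With the seventh (Eb) in the bass, the chord is in third inversion.

Fb major ninth, third inversion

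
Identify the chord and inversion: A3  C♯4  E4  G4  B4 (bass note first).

A dominant ninth, root position

The distinct note names are A, C#, E, G, B. Stacked in thirds they read A–C#–E–G–B, which is a dominant ninth chord on A.
With the root (A) in the bass, the chord is in root position.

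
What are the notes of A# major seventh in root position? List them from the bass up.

A#, C##, E#, G##

A# major seventh is A#–C##–E#–G##. Root position puts the root (A#) in the bass, with the remaining tones above: A#, C##, E#, G##.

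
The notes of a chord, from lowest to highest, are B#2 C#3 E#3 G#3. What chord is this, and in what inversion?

The pitch classes B#, C#, E#, G# arrange in thirds as C#–E#–G#–B#: a C# major seventh chord.
With the seventh (B#) in the bass, the chord is in third inversion (figured bass 4/2).

C# major seventh, third inversion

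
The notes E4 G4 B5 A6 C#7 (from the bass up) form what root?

The distinct letter names are E, G, B, A, C#. Arranged as a stack of thirds they read A–C#–E–G–B, so A is the root (an A dominant ninth chord).

A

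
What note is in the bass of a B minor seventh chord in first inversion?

B minor seventh is B–D–F#–A. First inversion places the third in the bass: D.

D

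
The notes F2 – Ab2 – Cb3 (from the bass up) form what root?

F

F, Ab, Cb are the tones of an F diminished triad (F–Ab–Cb), making F the root.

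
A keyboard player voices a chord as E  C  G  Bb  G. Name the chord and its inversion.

Reducing to letter names: E, C, G, Bb. These stack in thirds as C–E–G–Bb — a C dominant seventh chord.
With the third (E) in the bass, the chord is in first inversion (figured bass 6/5).

C dominant seventh, first inversion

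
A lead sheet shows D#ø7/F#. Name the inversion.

first inversion

D#ø7/F# means D# half-diminished seventh with F# in the bass. F# is the third of D# half-diminished seventh (D#–F#–A–C#), so this is first inversion.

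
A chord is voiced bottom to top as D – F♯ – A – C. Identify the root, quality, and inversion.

The distinct note names are D, F#, A, C. Stacked in thirds they read D–F#–A–C, which is a dominant seventh chord on D.
The lowest note is D, the root of the chord, so this is root position (figured bass 7).

D dominant seventh, root position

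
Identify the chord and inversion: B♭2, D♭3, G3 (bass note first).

The pitch classes Bb, Db, G arrange in thirds as G–Bb–Db: a G diminished triad.
The lowest note is Bb, the third of the chord, so this is first inversion (figured bass 6).

G diminished, first inversion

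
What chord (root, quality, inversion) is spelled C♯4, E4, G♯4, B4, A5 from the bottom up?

Reducing to letter names: C#, E, G#, B, A. These stack in thirds as A–C#–E–G#–B — an A major ninth chord.
The lowest note is C#, the third of the chord, so this is first inversion.

A major ninth, first inversion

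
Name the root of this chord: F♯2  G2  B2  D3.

F#, G, B, D are the tones of a G major seventh chord (G–B–D–F#), making G the root.

G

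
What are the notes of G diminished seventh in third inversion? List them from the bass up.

The chord tones are G–Bb–Db–Fb. With the seventh (Fb) lowest for third inversion: Fb, G, Bb, Db.

Fb, G, Bb, Db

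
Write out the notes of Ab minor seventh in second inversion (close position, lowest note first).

Ab minor seventh is Ab–Cb–Eb–Gb. Second inversion puts the fifth (Eb) in the bass, with the remaining tones above: Eb, Gb, Ab, Cb.

Eb, Gb, Ab, Cb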